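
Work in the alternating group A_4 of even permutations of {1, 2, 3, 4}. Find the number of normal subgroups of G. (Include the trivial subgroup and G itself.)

3

G has 10 subgroups. Checking conjugation-invariance by order — order 1: 1/1 normal; order 2: 0/3 normal; order 3: 0/4 normal; order 4: 1/1 normal; order 12: 1/1 normal.
Total normal subgroups: 3.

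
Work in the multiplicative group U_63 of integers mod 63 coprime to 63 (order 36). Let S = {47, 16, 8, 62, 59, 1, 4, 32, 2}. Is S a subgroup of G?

No

Closure fails: 32 · 47 = 55 ∉ S. So S is not a subgroup.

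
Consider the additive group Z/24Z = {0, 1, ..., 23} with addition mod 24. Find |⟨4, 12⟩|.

|⟨4⟩| = 6 and |⟨12⟩| = 2, so |H| is a multiple of lcm(6, 2) = 6 and divides |G| = 24.
Closing under the operation: H = {0, 4, 8, 12, 16, 20}, so |H| = 6.

6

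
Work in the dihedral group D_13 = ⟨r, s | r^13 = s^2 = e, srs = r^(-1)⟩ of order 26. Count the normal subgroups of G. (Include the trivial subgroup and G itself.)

G has 16 subgroups. Checking conjugation-invariance by order — order 1: 1/1 normal; order 2: 0/13 normal; order 13: 1/1 normal; order 26: 1/1 normal.
Total normal subgroups: 3.

3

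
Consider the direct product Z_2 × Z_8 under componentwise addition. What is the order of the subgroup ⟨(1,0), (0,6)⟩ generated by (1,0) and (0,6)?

|⟨(1,0)⟩| = 2 and |⟨(0,6)⟩| = 4, so |H| is a multiple of lcm(2, 4) = 4 and divides |G| = 16.
Closing under the operation: H = {(0,0), (0,2), (0,4), (0,6), (1,0), (1,2), (1,4), (1,6)}, so |H| = 8.

8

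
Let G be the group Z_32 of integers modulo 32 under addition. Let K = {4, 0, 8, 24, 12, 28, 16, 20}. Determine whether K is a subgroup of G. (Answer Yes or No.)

Yes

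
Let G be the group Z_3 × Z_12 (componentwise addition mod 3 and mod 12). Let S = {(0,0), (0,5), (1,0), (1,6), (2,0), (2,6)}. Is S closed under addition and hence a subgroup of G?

No

(0,5) ∈ S but its inverse (0,7) ∉ S, so S is not a subgroup.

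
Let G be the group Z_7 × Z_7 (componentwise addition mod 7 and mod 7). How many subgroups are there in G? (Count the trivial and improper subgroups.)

|G| = 49, so by Lagrange every subgroup order divides 49. Divisors: 1, 7, 49.
Subgroups by order — order 1: 1; order 7: 8; order 49: 1.
Total: 1 + 8 + 1 = 10.

10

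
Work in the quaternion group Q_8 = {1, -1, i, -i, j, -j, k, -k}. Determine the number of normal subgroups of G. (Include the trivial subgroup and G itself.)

6

G has 6 subgroups. Checking conjugation-invariance by order — order 1: 1/1 normal; order 2: 1/1 normal; order 4: 3/3 normal; order 8: 1/1 normal.
Total normal subgroups: 6.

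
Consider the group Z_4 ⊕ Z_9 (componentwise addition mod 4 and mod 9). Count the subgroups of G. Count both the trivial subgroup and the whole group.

|G| = 36, so by Lagrange every subgroup order divides 36. Divisors: 1, 2, 3, 4, 6, 9, 12, 18, 36.
Subgroups by order — order 1: 1; order 2: 1; order 3: 1; order 4: 1; order 6: 1; order 9: 1; order 12: 1; order 18: 1; order 36: 1.
Total: 1 + 1 + 1 + 1 + 1 + 1 + 1 + 1 + 1 = 9.

9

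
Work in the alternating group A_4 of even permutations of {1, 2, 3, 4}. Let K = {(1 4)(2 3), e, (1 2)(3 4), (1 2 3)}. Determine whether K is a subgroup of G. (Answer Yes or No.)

(1 2 3) ∈ K but its inverse (1 3 2) ∉ K, so K is not a subgroup.

No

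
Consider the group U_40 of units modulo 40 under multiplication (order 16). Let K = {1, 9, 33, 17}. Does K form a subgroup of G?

|K| = 4 divides |G| = 16, consistent with Lagrange.
K contains the identity, every element's inverse is in K, and K is closed under ·: it is a subgroup.
In fact K = ⟨33⟩.

Yes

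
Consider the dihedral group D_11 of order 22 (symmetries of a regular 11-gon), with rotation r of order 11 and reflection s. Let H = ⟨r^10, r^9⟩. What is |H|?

|⟨r^10⟩| = 11 and |⟨r^9⟩| = 11, so |H| is a multiple of lcm(11, 11) = 11 and divides |G| = 22.
Closing under the operation: H = {e, r, r^2, r^3, r^4, r^5, r^6, r^7, r^8, r^9, r^10}, so |H| = 11.

11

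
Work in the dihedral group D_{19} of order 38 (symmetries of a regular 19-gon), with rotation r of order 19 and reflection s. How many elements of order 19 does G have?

18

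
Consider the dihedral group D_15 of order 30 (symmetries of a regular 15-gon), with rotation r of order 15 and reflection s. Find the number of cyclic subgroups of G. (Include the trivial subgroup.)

Group the elements of G by the cyclic subgroup they generate; each cyclic subgroup of order d accounts for φ(d) elements.
Cyclic subgroups by order — order 1: 1; order 2: 15; order 3: 1; order 5: 1; order 15: 1.
Total: 19.

19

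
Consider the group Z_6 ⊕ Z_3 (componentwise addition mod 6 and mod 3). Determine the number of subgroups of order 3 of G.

|G| = 18 and 3 | 18, so subgroups of order 3 are possible by Lagrange.
The subgroups of order 3 are: {(0,0), (0,1), (0,2)}; {(0,0), (2,0), (4,0)}; {(0,0), (2,1), (4,2)}; {(0,0), (2,2), (4,1)}.
So G has 4 subgroups of order 3.

4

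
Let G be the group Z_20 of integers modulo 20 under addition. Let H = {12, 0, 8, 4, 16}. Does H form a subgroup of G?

Yes

|H| = 5 divides |G| = 20, consistent with Lagrange.
H contains the identity, every element's inverse is in H, and H is closed under +: it is a subgroup.
In fact H = ⟨16⟩.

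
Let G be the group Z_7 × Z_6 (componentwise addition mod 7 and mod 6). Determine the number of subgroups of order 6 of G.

1

|G| = 42 and 6 | 42, so subgroups of order 6 are possible by Lagrange.
The subgroups of order 6 are: {(0,0), (0,1), (0,2), (0,3), (0,4), (0,5)}.
So G has 1 subgroup of order 6.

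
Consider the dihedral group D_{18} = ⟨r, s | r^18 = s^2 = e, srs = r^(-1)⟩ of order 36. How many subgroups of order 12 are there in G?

3

|G| = 36 and 12 | 36, so subgroups of order 12 are possible by Lagrange.
The subgroups of order 12 are: {e, r^3, r^6, r^9, r^12, r^15, rs, r^4s, r^7s, r^10s, r^13s, r^16s}; {e, r^3, r^6, r^9, r^12, r^15, r^2s, r^5s, r^8s, r^11s, r^14s, r^17s}; {e, r^3, r^6, r^9, r^12, r^15, s, r^3s, r^6s, r^9s, r^12s, r^15s}.
So G has 3 subgroups of order 12.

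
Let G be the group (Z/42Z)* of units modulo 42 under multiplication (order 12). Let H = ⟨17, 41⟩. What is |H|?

6

|⟨17⟩| = 6 and |⟨41⟩| = 2, so |H| is a multiple of lcm(6, 2) = 6 and divides |G| = 12.
Closing under the operation: H = {1, 5, 17, 25, 37, 41}, so |H| = 6.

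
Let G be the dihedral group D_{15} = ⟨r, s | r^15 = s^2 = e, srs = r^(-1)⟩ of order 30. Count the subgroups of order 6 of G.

5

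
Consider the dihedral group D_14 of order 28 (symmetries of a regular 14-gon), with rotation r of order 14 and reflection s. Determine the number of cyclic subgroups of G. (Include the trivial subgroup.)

18

Group the elements of G by the cyclic subgroup they generate; each cyclic subgroup of order d accounts for φ(d) elements.
Cyclic subgroups by order — order 1: 1; order 2: 15; order 7: 1; order 14: 1.
Total: 18.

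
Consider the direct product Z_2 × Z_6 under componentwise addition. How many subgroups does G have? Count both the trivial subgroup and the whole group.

10

|G| = 12, so by Lagrange every subgroup order divides 12. Divisors: 1, 2, 3, 4, 6, 12.
Subgroups by order — order 1: 1; order 2: 3; order 3: 1; order 4: 1; order 6: 3; order 12: 1.
Total: 1 + 3 + 1 + 1 + 3 + 1 = 10.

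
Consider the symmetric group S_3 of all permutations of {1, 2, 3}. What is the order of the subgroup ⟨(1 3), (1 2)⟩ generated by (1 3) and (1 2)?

6

|⟨(1 3)⟩| = 2 and |⟨(1 2)⟩| = 2, so |H| is a multiple of lcm(2, 2) = 2 and divides |G| = 6.
Closing {(1 3), (1 2)} under the group operation gives all of G, so |H| = 6.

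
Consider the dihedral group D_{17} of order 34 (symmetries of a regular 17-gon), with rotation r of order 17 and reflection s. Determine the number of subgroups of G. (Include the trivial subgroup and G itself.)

|G| = 34, so by Lagrange every subgroup order divides 34. Divisors: 1, 2, 17, 34.
Subgroups by order — order 1: 1; order 2: 17; order 17: 1; order 34: 1.
Total: 1 + 17 + 1 + 1 = 20.

20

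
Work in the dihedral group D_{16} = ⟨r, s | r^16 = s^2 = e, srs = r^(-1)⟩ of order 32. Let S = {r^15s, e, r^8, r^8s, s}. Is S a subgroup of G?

|S| = 5 does not divide |G| = 32, so by Lagrange S is not a subgroup.

No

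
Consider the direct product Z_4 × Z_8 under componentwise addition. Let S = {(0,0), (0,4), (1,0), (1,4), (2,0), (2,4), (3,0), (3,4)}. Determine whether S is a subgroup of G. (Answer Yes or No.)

|S| = 8 divides |G| = 32, consistent with Lagrange.
S contains the identity, every element's inverse is in S, and S is closed under +: it is a subgroup.

Yes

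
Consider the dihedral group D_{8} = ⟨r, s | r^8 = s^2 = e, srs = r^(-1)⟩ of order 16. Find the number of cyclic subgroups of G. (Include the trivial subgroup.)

12

A cyclic subgroup of order d is generated by each of its φ(d) elements of order d, so the cyclic subgroups of order d number (#elements of order d)/φ(d).
Cyclic subgroups by order — order 1: 1; order 2: 9; order 4: 1; order 8: 1.
Total: 12.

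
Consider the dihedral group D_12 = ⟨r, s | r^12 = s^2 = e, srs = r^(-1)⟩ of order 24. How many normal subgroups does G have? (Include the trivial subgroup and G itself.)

9

G has 34 subgroups. Checking conjugation-invariance by order — order 1: 1/1 normal; order 2: 1/13 normal; order 3: 1/1 normal; order 4: 1/7 normal; order 6: 1/5 normal; order 8: 0/3 normal; order 12: 3/3 normal; order 24: 1/1 normal.
Total normal subgroups: 9.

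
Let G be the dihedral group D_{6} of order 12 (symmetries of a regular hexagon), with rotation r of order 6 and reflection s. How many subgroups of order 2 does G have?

7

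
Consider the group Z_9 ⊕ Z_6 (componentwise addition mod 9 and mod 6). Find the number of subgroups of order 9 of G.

4

|G| = 54 and 9 | 54, so subgroups of order 9 are possible by Lagrange.
The subgroups of order 9 are: {(0,0), (0,2), (0,4), (3,0), (3,2), (3,4), (6,0), (6,2), (6,4)}; {(0,0), (1,0), (2,0), (3,0), (4,0), (5,0), (6,0), (7,0), (8,0)}; {(0,0), (1,2), (2,4), (3,0), (4,2), (5,4), (6,0), (7,2), (8,4)}; {(0,0), (1,4), (2,2), (3,0), (4,4), (5,2), (6,0), (7,4), (8,2)}.
So G has 4 subgroups of order 9.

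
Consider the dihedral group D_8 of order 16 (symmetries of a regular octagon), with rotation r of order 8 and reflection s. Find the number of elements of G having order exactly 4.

2

The elements of order 4 are: r^2, r^6.
That's 2.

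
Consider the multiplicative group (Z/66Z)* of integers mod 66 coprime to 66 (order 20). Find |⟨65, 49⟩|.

|⟨65⟩| = 2 and |⟨49⟩| = 5, so |H| is a multiple of lcm(2, 5) = 10 and divides |G| = 20.
Closing under the operation: H = {1, 17, 25, 29, 31, 35, 37, 41, 49, 65}, so |H| = 10.

10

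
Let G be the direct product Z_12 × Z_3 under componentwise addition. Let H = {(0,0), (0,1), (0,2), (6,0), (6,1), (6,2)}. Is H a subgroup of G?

Yes

|H| = 6 divides |G| = 36, consistent with Lagrange.
H contains the identity, every element's inverse is in H, and H is closed under +: it is a subgroup.
In fact H = ⟨(6,2)⟩.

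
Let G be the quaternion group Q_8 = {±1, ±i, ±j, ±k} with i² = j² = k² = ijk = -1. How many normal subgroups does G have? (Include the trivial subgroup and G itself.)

6

G has 6 subgroups. Checking conjugation-invariance by order — order 1: 1/1 normal; order 2: 1/1 normal; order 4: 3/3 normal; order 8: 1/1 normal.
Total normal subgroups: 6.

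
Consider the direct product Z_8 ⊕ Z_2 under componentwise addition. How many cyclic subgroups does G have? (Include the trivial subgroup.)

Each element a generates a cyclic subgroup ⟨a⟩; distinct elements may generate the same one (a cyclic group of order d has φ(d) generators).
Cyclic subgroups by order — order 1: 1; order 2: 3; order 4: 2; order 8: 2.
Total: 8.

8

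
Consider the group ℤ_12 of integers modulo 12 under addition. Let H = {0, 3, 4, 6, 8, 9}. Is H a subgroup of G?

No

Closure fails: 3 + 4 = 7 ∉ H. So H is not a subgroup.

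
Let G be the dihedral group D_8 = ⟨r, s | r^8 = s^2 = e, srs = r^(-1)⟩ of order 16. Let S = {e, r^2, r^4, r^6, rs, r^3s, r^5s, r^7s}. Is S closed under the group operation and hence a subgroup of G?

|S| = 8 divides |G| = 16, consistent with Lagrange.
S contains the identity, every element's inverse is in S, and S is closed under ·: it is a subgroup.

Yes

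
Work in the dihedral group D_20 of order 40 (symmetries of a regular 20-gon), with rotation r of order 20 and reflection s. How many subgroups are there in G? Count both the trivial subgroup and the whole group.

|G| = 40, so by Lagrange every subgroup order divides 40. Divisors: 1, 2, 4, 5, 8, 10, 20, 40.
Subgroups by order — order 1: 1; order 2: 21; order 4: 11; order 5: 1; order 8: 5; order 10: 5; order 20: 3; order 40: 1.
Total: 1 + 21 + 11 + 1 + 5 + 5 + 3 + 1 = 48.

48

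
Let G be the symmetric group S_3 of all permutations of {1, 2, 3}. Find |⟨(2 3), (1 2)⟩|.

6

|⟨(2 3)⟩| = 2 and |⟨(1 2)⟩| = 2, so |H| is a multiple of lcm(2, 2) = 2 and divides |G| = 6.
Closing {(2 3), (1 2)} under the group operation gives all of G, so |H| = 6.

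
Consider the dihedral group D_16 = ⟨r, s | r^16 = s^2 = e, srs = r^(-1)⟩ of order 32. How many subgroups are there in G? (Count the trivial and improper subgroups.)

36

|G| = 32, so by Lagrange every subgroup order divides 32. Divisors: 1, 2, 4, 8, 16, 32.
Subgroups by order — order 1: 1; order 2: 17; order 4: 9; order 8: 5; order 16: 3; order 32: 1.
Total: 1 + 17 + 9 + 5 + 3 + 1 = 36.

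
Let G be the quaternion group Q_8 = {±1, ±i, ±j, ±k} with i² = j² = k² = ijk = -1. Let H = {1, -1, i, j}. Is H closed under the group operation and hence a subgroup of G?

j ∈ H but its inverse -j ∉ H, so H is not a subgroup.

No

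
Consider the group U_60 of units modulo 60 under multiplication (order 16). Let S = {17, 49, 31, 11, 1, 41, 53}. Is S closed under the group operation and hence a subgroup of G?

No

|S| = 7 does not divide |G| = 16, so by Lagrange S is not a subgroup.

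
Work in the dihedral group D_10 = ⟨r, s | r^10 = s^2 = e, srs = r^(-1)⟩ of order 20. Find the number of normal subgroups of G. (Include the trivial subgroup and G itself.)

7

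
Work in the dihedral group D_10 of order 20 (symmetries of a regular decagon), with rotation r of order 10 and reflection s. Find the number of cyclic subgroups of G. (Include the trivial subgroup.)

Group the elements of G by the cyclic subgroup they generate; each cyclic subgroup of order d accounts for φ(d) elements.
Cyclic subgroups by order — order 1: 1; order 2: 11; order 5: 1; order 10: 1.
Total: 14.

14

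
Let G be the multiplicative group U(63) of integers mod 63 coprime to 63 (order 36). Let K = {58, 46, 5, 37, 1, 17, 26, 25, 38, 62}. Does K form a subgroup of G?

|K| = 10 does not divide |G| = 36, so by Lagrange K is not a subgroup.

No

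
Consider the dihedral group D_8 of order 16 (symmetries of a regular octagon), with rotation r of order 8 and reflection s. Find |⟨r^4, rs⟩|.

4

|⟨r^4⟩| = 2 and |⟨rs⟩| = 2, so |H| is a multiple of lcm(2, 2) = 2 and divides |G| = 16.
Closing under the operation: H = {e, r^4, rs, r^5s}, so |H| = 4.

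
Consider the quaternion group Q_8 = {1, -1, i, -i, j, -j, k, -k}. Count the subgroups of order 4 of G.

3

|G| = 8 and 4 | 8, so subgroups of order 4 are possible by Lagrange.
The subgroups of order 4 are: {1, -1, i, -i}; {1, -1, j, -j}; {1, -1, k, -k}.
So G has 3 subgroups of order 4.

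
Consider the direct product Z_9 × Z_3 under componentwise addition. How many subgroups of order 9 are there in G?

|G| = 27 and 9 | 27, so subgroups of order 9 are possible by Lagrange.
The subgroups of order 9 are: {(0,0), (0,1), (0,2), (3,0), (3,1), (3,2), (6,0), (6,1), (6,2)}; {(0,0), (1,0), (2,0), (3,0), (4,0), (5,0), (6,0), (7,0), (8,0)}; {(0,0), (1,1), (2,2), (3,0), (4,1), (5,2), (6,0), (7,1), (8,2)}; {(0,0), (1,2), (2,1), (3,0), (4,2), (5,1), (6,0), (7,2), (8,1)}.
So G has 4 subgroups of order 9.

4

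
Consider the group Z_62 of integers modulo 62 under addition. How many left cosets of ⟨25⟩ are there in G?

1

|⟨25⟩| = 62 and |G| = 62.
By Lagrange, [G : H] = |G|/|H| = 62/62 = 1.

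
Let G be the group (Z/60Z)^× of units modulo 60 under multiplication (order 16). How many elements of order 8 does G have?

0

No element of G has order 8 (even though 8 | 16).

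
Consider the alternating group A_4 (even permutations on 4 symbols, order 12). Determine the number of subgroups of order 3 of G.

4

|G| = 12 and 3 | 12, so subgroups of order 3 are possible by Lagrange.
The subgroups of order 3 are: {e, (1 2 3), (1 3 2)}; {e, (1 2 4), (1 4 2)}; {e, (1 3 4), (1 4 3)}; {e, (2 3 4), (2 4 3)}.
So G has 4 subgroups of order 3.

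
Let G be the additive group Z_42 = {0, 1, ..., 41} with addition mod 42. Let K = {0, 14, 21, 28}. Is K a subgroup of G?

No

|K| = 4 does not divide |G| = 42, so by Lagrange K is not a subgroup.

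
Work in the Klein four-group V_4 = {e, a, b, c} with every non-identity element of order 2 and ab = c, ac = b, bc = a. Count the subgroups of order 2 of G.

3

|G| = 4 and 2 | 4, so subgroups of order 2 are possible by Lagrange.
The subgroups of order 2 are: {e, a}; {e, b}; {e, c}.
So G has 3 subgroups of order 2.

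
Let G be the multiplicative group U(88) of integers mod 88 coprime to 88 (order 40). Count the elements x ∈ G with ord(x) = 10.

28

Enumerating element orders in G gives 28 elements of order 10.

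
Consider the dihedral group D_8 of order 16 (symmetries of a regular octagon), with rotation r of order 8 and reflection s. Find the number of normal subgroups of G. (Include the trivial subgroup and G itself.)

G has 19 subgroups. Checking conjugation-invariance by order — order 1: 1/1 normal; order 2: 1/9 normal; order 4: 1/5 normal; order 8: 3/3 normal; order 16: 1/1 normal.
Total normal subgroups: 7.

7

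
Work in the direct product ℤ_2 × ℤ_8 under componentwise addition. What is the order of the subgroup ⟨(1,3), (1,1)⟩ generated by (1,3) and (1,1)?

8

|⟨(1,3)⟩| = 8 and |⟨(1,1)⟩| = 8, so |H| is a multiple of lcm(8, 8) = 8 and divides |G| = 16.
Closing under the operation: H = {(0,0), (0,2), (0,4), (0,6), (1,1), (1,3), (1,5), (1,7)}, so |H| = 8.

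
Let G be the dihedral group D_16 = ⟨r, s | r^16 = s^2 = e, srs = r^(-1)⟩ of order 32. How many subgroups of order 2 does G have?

17

|G| = 32 and 2 | 32, so subgroups of order 2 are possible by Lagrange.
The subgroups of order 2 are: {e, r^10s}; {e, r^11s}; {e, r^12s}; {e, r^13s}; … (17 in all).
So G has 17 subgroups of order 2.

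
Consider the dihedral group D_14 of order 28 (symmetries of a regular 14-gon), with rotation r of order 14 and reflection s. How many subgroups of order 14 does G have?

|G| = 28 and 14 | 28, so subgroups of order 14 are possible by Lagrange.
The subgroups of order 14 are: {e, r, r^2, r^3, r^4, r^5, r^6, r^7, r^8, r^9, r^10, r^11, r^12, r^13}; {e, r^2, r^4, r^6, r^8, r^10, r^12, s, r^2s, r^4s, r^6s, r^8s, r^10s, r^12s}; {e, r^2, r^4, r^6, r^8, r^10, r^12, rs, r^3s, r^5s, r^7s, r^9s, r^11s, r^13s}.
So G has 3 subgroups of order 14.

3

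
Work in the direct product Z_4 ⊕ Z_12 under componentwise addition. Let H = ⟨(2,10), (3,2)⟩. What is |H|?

|⟨(2,10)⟩| = 6 and |⟨(3,2)⟩| = 12, so |H| is a multiple of lcm(6, 12) = 12 and divides |G| = 48.
Closing under the operation: H = {(0,0), (0,2), (0,4), (0,6), (0,8), (0,10), (1,0), (1,2), (1,4), (1,6), (1,8), (1,10), (2,0), (2,2), (2,4), (2,6), (2,8), (2,10), (3,0), (3,2), (3,4), (3,6), (3,8), (3,10)}, so |H| = 24.

24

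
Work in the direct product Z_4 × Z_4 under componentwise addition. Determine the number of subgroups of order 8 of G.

3

|G| = 16 and 8 | 16, so subgroups of order 8 are possible by Lagrange.
The subgroups of order 8 are: {(0,0), (0,1), (0,2), (0,3), (2,0), (2,1), (2,2), (2,3)}; {(0,0), (0,2), (1,0), (1,2), (2,0), (2,2), (3,0), (3,2)}; {(0,0), (0,2), (1,1), (1,3), (2,0), (2,2), (3,1), (3,3)}.
So G has 3 subgroups of order 8.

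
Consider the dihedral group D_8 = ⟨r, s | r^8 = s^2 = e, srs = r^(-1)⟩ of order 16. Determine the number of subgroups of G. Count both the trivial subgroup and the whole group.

19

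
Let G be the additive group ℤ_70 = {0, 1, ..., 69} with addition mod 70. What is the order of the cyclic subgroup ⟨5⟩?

14

In ℤ_70, the order of an element a is n/gcd(a, n).
gcd(5, 70) = 5, so |⟨5⟩| = 70/5 = 14.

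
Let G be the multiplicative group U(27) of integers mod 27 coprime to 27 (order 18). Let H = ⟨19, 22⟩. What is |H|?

|⟨19⟩| = 3 and |⟨22⟩| = 9, so |H| is a multiple of lcm(3, 9) = 9 and divides |G| = 18.
Closing under the operation: H = {1, 4, 7, 10, 13, 16, 19, 22, 25}, so |H| = 9.

9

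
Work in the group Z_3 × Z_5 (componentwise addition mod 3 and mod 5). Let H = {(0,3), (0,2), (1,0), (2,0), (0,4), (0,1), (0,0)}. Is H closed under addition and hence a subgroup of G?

No

|H| = 7 does not divide |G| = 15, so by Lagrange H is not a subgroup.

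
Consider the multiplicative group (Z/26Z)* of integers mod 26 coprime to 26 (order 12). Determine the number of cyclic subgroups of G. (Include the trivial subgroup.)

6

A cyclic subgroup of order d is generated by each of its φ(d) elements of order d, so the cyclic subgroups of order d number (#elements of order d)/φ(d).
Cyclic subgroups by order — order 1: 1; order 2: 1; order 3: 1; order 4: 1; order 6: 1; order 12: 1.
Total: 6.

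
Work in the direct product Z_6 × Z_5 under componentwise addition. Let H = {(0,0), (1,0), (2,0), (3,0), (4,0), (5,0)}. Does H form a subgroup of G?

Yes

|H| = 6 divides |G| = 30, consistent with Lagrange.
H contains the identity, every element's inverse is in H, and H is closed under +: it is a subgroup.
In fact H = ⟨(5,0)⟩.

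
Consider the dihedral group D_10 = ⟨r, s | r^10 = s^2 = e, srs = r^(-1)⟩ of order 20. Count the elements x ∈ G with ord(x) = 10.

4

The elements of order 10 are: r, r^3, r^7, r^9.
That's 4.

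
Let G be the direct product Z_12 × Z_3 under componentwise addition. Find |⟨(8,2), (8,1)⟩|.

9

|⟨(8,2)⟩| = 3 and |⟨(8,1)⟩| = 3, so |H| is a multiple of lcm(3, 3) = 3 and divides |G| = 36.
Closing under the operation: H = {(0,0), (0,1), (0,2), (4,0), (4,1), (4,2), (8,0), (8,1), (8,2)}, so |H| = 9.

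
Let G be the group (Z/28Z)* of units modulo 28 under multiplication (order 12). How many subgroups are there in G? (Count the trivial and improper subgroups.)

|G| = 12, so by Lagrange every subgroup order divides 12. Divisors: 1, 2, 3, 4, 6, 12.
Subgroups by order — order 1: 1; order 2: 3; order 3: 1; order 4: 1; order 6: 3; order 12: 1.
Total: 1 + 3 + 1 + 1 + 3 + 1 = 10.

10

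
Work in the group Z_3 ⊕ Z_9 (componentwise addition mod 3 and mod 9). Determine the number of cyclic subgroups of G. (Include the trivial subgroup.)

A cyclic subgroup of order d is generated by each of its φ(d) elements of order d, so the cyclic subgroups of order d number (#elements of order d)/φ(d).
Cyclic subgroups by order — order 1: 1; order 3: 4; order 9: 3.
Total: 8.

8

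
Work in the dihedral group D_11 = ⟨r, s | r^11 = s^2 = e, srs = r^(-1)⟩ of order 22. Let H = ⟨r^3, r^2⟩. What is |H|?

11

|⟨r^3⟩| = 11 and |⟨r^2⟩| = 11, so |H| is a multiple of lcm(11, 11) = 11 and divides |G| = 22.
Closing under the operation: H = {e, r, r^2, r^3, r^4, r^5, r^6, r^7, r^8, r^9, r^10}, so |H| = 11.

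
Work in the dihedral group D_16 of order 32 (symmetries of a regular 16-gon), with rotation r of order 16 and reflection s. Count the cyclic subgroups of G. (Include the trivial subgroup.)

21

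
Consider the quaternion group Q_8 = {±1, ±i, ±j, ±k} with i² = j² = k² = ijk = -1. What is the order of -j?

Computing powers of -j: the smallest k with (-j)^k = e is k = 4.

4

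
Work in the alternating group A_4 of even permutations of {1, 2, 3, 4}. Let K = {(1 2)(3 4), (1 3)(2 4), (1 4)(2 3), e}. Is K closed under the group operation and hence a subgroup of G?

Yes

|K| = 4 divides |G| = 12, consistent with Lagrange.
K contains the identity, every element's inverse is in K, and K is closed under ∘: it is a subgroup.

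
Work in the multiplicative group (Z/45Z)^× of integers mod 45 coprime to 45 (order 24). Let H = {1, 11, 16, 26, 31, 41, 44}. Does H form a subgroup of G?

|H| = 7 does not divide |G| = 24, so by Lagrange H is not a subgroup.

No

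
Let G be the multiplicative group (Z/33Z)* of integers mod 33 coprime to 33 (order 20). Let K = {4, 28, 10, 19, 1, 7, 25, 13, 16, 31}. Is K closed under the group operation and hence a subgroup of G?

Yes

|K| = 10 divides |G| = 20, consistent with Lagrange.
K contains the identity, every element's inverse is in K, and K is closed under ·: it is a subgroup.
In fact K = ⟨7⟩.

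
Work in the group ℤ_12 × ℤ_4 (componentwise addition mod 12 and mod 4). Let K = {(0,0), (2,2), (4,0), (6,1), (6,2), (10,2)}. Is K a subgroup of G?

No

(4,0) ∈ K but its inverse (8,0) ∉ K, so K is not a subgroup.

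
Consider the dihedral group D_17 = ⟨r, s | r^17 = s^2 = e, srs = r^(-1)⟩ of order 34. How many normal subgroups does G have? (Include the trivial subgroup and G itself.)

3

G has 20 subgroups. Checking conjugation-invariance by order — order 1: 1/1 normal; order 2: 0/17 normal; order 17: 1/1 normal; order 34: 1/1 normal.
Total normal subgroups: 3.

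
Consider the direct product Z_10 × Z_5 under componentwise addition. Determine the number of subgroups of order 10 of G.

|G| = 50 and 10 | 50, so subgroups of order 10 are possible by Lagrange.
The subgroups of order 10 are: {(0,0), (0,1), (0,2), (0,3), (0,4), (5,0), (5,1), (5,2), (5,3), (5,4)}; {(0,0), (1,0), (2,0), (3,0), (4,0), (5,0), (6,0), (7,0), (8,0), (9,0)}; {(0,0), (1,1), (2,2), (3,3), (4,4), (5,0), (6,1), (7,2), (8,3), (9,4)}; {(0,0), (1,2), (2,4), (3,1), (4,3), (5,0), (6,2), (7,4), (8,1), (9,3)}; … (6 in all).
So G has 6 subgroups of order 10.

6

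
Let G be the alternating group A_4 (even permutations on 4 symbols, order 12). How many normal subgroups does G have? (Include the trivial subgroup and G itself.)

3

G has 10 subgroups. Checking conjugation-invariance by order — order 1: 1/1 normal; order 2: 0/3 normal; order 3: 0/4 normal; order 4: 1/1 normal; order 12: 1/1 normal.
Total normal subgroups: 3.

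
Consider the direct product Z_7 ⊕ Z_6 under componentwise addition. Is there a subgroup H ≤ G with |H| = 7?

7 | 42. A subgroup of order 7 is {(0,0), (1,0), (2,0), (3,0), (4,0), (5,0), (6,0)}.

Yes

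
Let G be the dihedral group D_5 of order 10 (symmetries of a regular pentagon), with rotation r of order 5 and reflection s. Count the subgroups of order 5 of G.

1

|G| = 10 and 5 | 10, so subgroups of order 5 are possible by Lagrange.
The subgroups of order 5 are: {e, r, r^2, r^3, r^4}.
So G has 1 subgroup of order 5.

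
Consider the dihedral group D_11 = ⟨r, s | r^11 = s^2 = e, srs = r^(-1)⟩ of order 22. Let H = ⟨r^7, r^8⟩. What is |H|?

11

|⟨r^7⟩| = 11 and |⟨r^8⟩| = 11, so |H| is a multiple of lcm(11, 11) = 11 and divides |G| = 22.
Closing under the operation: H = {e, r, r^2, r^3, r^4, r^5, r^6, r^7, r^8, r^9, r^10}, so |H| = 11.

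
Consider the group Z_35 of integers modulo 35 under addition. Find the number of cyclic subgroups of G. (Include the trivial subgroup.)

Each element a generates a cyclic subgroup ⟨a⟩; distinct elements may generate the same one (a cyclic group of order d has φ(d) generators).
Cyclic subgroups by order — order 1: 1; order 5: 1; order 7: 1; order 35: 1.
Total: 4.

4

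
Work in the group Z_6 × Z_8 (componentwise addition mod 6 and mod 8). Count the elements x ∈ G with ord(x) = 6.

An element (a,b) has order lcm(ord(a), ord(b)); count pairs with lcm equal to 6.
Enumerating gives 6 such elements.

6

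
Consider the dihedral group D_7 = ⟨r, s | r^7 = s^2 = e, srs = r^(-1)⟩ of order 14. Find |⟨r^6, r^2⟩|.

|⟨r^6⟩| = 7 and |⟨r^2⟩| = 7, so |H| is a multiple of lcm(7, 7) = 7 and divides |G| = 14.
Closing under the operation: H = {e, r, r^2, r^3, r^4, r^5, r^6}, so |H| = 7.

7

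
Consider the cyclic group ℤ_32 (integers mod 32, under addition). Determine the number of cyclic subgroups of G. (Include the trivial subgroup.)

Group the elements of G by the cyclic subgroup they generate; each cyclic subgroup of order d accounts for φ(d) elements.
Cyclic subgroups by order — order 1: 1; order 2: 1; order 4: 1; order 8: 1; order 16: 1; order 32: 1.
Total: 6.

6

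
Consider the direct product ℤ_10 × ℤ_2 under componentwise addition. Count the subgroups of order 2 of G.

3

|G| = 20 and 2 | 20, so subgroups of order 2 are possible by Lagrange.
The subgroups of order 2 are: {(0,0), (0,1)}; {(0,0), (5,0)}; {(0,0), (5,1)}.
So G has 3 subgroups of order 2.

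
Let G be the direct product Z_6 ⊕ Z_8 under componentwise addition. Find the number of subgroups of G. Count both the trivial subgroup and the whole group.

22

|G| = 48, so by Lagrange every subgroup order divides 48. Divisors: 1, 2, 3, 4, 6, 8, 12, 16, 24, 48.
Subgroups by order — order 1: 1; order 2: 3; order 3: 1; order 4: 3; order 6: 3; order 8: 3; order 12: 3; order 16: 1; order 24: 3; order 48: 1.
Total: 1 + 3 + 1 + 3 + 3 + 3 + 3 + 1 + 3 + 1 = 22.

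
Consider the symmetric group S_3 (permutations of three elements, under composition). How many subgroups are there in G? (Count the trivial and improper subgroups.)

|G| = 6, so by Lagrange every subgroup order divides 6. Divisors: 1, 2, 3, 6.
Subgroups by order — order 1: 1; order 2: 3; order 3: 1; order 6: 1.
Total: 1 + 3 + 1 + 1 = 6.

6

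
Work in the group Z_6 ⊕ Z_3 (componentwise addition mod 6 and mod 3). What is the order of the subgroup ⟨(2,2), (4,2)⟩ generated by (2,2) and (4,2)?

9

|⟨(2,2)⟩| = 3 and |⟨(4,2)⟩| = 3, so |H| is a multiple of lcm(3, 3) = 3 and divides |G| = 18.
Closing under the operation: H = {(0,0), (0,1), (0,2), (2,0), (2,1), (2,2), (4,0), (4,1), (4,2)}, so |H| = 9.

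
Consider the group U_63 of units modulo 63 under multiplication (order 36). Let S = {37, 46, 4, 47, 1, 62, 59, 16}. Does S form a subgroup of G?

No

|S| = 8 does not divide |G| = 36, so by Lagrange S is not a subgroup.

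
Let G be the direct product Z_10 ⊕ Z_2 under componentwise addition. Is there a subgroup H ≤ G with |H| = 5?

5 | 20. A subgroup of order 5 is {(0,0), (2,0), (4,0), (6,0), (8,0)}.

Yes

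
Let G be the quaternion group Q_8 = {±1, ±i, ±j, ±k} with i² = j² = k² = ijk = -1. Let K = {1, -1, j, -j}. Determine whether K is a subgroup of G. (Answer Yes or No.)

Yes

|K| = 4 divides |G| = 8, consistent with Lagrange.
K contains the identity, every element's inverse is in K, and K is closed under ·: it is a subgroup.
In fact K = ⟨j⟩.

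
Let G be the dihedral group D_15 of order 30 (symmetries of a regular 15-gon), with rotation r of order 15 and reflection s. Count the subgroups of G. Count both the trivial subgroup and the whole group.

|G| = 30, so by Lagrange every subgroup order divides 30. Divisors: 1, 2, 3, 5, 6, 10, 15, 30.
Subgroups by order — order 1: 1; order 2: 15; order 3: 1; order 5: 1; order 6: 5; order 10: 3; order 15: 1; order 30: 1.
Total: 1 + 15 + 1 + 1 + 5 + 3 + 1 + 1 = 28.

28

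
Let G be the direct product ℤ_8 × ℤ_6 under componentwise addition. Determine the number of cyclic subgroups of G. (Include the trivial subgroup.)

Group the elements of G by the cyclic subgroup they generate; each cyclic subgroup of order d accounts for φ(d) elements.
Cyclic subgroups by order — order 1: 1; order 2: 3; order 3: 1; order 4: 2; order 6: 3; order 8: 2; order 12: 2; order 24: 2.
Total: 16.

16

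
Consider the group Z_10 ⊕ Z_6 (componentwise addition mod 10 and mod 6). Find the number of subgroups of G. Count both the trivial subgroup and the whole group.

20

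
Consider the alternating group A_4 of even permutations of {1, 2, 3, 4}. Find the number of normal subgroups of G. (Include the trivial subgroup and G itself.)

G has 10 subgroups. Checking conjugation-invariance by order — order 1: 1/1 normal; order 2: 0/3 normal; order 3: 0/4 normal; order 4: 1/1 normal; order 12: 1/1 normal.
Total normal subgroups: 3.

3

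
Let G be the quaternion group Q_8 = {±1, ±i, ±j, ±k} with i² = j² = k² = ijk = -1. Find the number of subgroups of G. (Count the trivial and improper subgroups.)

|G| = 8, so by Lagrange every subgroup order divides 8. Divisors: 1, 2, 4, 8.
Subgroups by order — order 1: 1; order 2: 1; order 4: 3; order 8: 1.
Total: 1 + 1 + 3 + 1 = 6.

6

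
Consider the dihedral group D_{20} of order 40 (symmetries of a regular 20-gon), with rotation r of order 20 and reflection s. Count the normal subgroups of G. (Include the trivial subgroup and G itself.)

G has 48 subgroups. Checking conjugation-invariance by order — order 1: 1/1 normal; order 2: 1/21 normal; order 4: 1/11 normal; order 5: 1/1 normal; order 8: 0/5 normal; order 10: 1/5 normal; order 20: 3/3 normal; order 40: 1/1 normal.
Total normal subgroups: 9.

9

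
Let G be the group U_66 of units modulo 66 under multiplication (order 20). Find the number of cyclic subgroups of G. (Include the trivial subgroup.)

Each element a generates a cyclic subgroup ⟨a⟩; distinct elements may generate the same one (a cyclic group of order d has φ(d) generators).
Cyclic subgroups by order — order 1: 1; order 2: 3; order 5: 1; order 10: 3.
Total: 8.

8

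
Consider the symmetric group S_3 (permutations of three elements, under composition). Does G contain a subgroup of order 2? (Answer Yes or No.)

2 | 6. A subgroup of order 2 is {e, (1 2)}.

Yes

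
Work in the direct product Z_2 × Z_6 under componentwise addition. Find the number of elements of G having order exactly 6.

An element (a,b) has order lcm(ord(a), ord(b)); count pairs with lcm equal to 6.
Enumerating gives 6 such elements.

6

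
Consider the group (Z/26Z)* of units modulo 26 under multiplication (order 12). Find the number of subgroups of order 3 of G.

1

|G| = 12 and 3 | 12, so subgroups of order 3 are possible by Lagrange.
The subgroups of order 3 are: {1, 3, 9}.
So G has 1 subgroup of order 3.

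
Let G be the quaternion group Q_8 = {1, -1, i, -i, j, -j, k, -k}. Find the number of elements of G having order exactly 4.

The elements of order 4 are: i, -i, j, -j, k, -k.
That's 6.

6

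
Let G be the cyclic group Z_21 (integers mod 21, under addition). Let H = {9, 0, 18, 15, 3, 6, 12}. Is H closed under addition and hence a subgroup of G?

|H| = 7 divides |G| = 21, consistent with Lagrange.
H contains the identity, every element's inverse is in H, and H is closed under +: it is a subgroup.
In fact H = ⟨18⟩.

Yes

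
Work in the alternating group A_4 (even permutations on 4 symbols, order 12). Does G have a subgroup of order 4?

Yes

4 | 12. A subgroup of order 4 is {e, (1 2)(3 4), (1 3)(2 4), (1 4)(2 3)}.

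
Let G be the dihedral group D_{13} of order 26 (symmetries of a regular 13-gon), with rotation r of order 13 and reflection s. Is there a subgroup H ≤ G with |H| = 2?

2 | 26. A subgroup of order 2 is {e, r^10s}.

Yes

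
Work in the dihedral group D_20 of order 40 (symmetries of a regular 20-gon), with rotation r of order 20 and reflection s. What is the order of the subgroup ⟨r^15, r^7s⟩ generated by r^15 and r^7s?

8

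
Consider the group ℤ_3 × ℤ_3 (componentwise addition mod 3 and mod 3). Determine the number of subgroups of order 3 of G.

|G| = 9 and 3 | 9, so subgroups of order 3 are possible by Lagrange.
The subgroups of order 3 are: {(0,0), (0,1), (0,2)}; {(0,0), (1,0), (2,0)}; {(0,0), (1,1), (2,2)}; {(0,0), (1,2), (2,1)}.
So G has 4 subgroups of order 3.

4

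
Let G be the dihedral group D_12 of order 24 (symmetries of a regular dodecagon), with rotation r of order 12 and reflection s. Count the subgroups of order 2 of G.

13

|G| = 24 and 2 | 24, so subgroups of order 2 are possible by Lagrange.
The subgroups of order 2 are: {e, r^10s}; {e, r^11s}; {e, r^2s}; {e, r^3s}; … (13 in all).
So G has 13 subgroups of order 2.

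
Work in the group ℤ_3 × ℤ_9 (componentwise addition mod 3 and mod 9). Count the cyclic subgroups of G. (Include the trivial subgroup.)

A cyclic subgroup of order d is generated by each of its φ(d) elements of order d, so the cyclic subgroups of order d number (#elements of order d)/φ(d).
Cyclic subgroups by order — order 1: 1; order 3: 4; order 9: 3.
Total: 8.

8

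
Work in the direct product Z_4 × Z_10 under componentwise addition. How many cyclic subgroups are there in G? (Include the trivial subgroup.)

Each element a generates a cyclic subgroup ⟨a⟩; distinct elements may generate the same one (a cyclic group of order d has φ(d) generators).
Cyclic subgroups by order — order 1: 1; order 2: 3; order 4: 2; order 5: 1; order 10: 3; order 20: 2.
Total: 12.

12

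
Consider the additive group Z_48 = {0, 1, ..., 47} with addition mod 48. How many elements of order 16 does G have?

8

In a cyclic group of order 48, the number of elements of order d (for d | 48) is φ(d).
φ(16) = 8.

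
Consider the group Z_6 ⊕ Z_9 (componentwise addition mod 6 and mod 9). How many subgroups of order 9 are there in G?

|G| = 54 and 9 | 54, so subgroups of order 9 are possible by Lagrange.
The subgroups of order 9 are: {(0,0), (0,1), (0,2), (0,3), (0,4), (0,5), (0,6), (0,7), (0,8)}; {(0,0), (0,3), (0,6), (2,0), (2,3), (2,6), (4,0), (4,3), (4,6)}; {(0,0), (0,3), (0,6), (2,1), (2,4), (2,7), (4,2), (4,5), (4,8)}; {(0,0), (0,3), (0,6), (2,2), (2,5), (2,8), (4,1), (4,4), (4,7)}.
So G has 4 subgroups of order 9.

4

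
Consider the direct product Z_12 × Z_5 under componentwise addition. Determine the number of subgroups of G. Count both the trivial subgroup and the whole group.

12

|G| = 60, so by Lagrange every subgroup order divides 60. Divisors: 1, 2, 3, 4, 5, 6, 10, 12, 15, 20, 30, 60.
Subgroups by order — order 1: 1; order 2: 1; order 3: 1; order 4: 1; order 5: 1; order 6: 1; order 10: 1; order 12: 1; order 15: 1; order 20: 1; order 30: 1; order 60: 1.
Total: 1 + 1 + 1 + 1 + 1 + 1 + 1 + 1 + 1 + 1 + 1 + 1 = 12.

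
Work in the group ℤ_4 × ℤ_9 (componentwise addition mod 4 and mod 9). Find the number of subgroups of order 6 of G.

1

|G| = 36 and 6 | 36, so subgroups of order 6 are possible by Lagrange.
The subgroups of order 6 are: {(0,0), (0,3), (0,6), (2,0), (2,3), (2,6)}.
So G has 1 subgroup of order 6.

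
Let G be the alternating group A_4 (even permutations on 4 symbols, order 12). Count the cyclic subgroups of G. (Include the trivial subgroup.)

8

A cyclic subgroup of order d is generated by each of its φ(d) elements of order d, so the cyclic subgroups of order d number (#elements of order d)/φ(d).
Cyclic subgroups by order — order 1: 1; order 2: 3; order 3: 4.
Total: 8.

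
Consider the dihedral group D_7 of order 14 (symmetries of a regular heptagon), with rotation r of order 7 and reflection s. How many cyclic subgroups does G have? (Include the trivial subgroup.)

9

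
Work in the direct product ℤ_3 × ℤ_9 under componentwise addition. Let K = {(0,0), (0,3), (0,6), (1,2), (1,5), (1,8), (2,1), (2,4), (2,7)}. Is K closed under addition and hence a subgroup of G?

Yes

|K| = 9 divides |G| = 27, consistent with Lagrange.
K contains the identity, every element's inverse is in K, and K is closed under +: it is a subgroup.
In fact K = ⟨(2,4)⟩.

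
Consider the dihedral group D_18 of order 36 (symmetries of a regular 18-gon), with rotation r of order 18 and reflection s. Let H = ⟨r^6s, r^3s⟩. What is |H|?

|⟨r^6s⟩| = 2 and |⟨r^3s⟩| = 2, so |H| is a multiple of lcm(2, 2) = 2 and divides |G| = 36.
Closing under the operation: H = {e, r^3, r^6, r^9, r^12, r^15, s, r^3s, r^6s, r^9s, r^12s, r^15s}, so |H| = 12.

12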